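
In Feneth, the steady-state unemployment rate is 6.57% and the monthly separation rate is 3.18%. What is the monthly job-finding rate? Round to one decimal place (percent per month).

Job-finding rate ≈ 45.2% per month.

From u* = s/(s+f): f = s·(1−u)/u.
f = 3.18 × (1 − 0.0657) / 0.0657 = 2.9711 / 0.0657 ≈ 45.2% per month.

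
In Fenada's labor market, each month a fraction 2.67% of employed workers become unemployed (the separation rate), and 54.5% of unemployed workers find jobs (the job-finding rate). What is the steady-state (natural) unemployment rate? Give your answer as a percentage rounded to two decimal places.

Steady-state unemployment rate ≈ 4.67%.

At steady state the flows balance: s·E = f·U, so U/(E+U) = s/(s+f).
u* = 2.67 / (2.67 + 54.5) = 2.67 / 57.17 = 4.67%.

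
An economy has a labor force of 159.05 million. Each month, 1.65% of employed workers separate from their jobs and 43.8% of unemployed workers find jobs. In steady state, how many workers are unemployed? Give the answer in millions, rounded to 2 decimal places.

About 5.77 million are unemployed in steady state.

Steady-state unemployment rate u* = s/(s+f) = 1.65/(1.65+43.8) = 0.036304.
Unemployed = u* × labor force = 0.036304 × 159.05 ≈ 5.77 million.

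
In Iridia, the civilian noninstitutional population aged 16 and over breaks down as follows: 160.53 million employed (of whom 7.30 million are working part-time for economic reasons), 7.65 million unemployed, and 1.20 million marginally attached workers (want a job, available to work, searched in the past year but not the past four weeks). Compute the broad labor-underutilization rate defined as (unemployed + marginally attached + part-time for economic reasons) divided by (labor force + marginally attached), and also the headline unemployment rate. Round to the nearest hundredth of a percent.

Labor force = 160.53 + 7.65 = 168.18 million.
Numerator = 7.65 + 1.20 + 7.30 = 16.15 million.
Denominator = 168.18 + 1.20 = 169.38 million.
Broad rate = 16.15 / 169.38 = 9.53%.
Headline unemployment rate = 7.65 / 168.18 = 4.55%.

Broad underutilization rate ≈ 9.53%; headline unemployment rate ≈ 4.55%.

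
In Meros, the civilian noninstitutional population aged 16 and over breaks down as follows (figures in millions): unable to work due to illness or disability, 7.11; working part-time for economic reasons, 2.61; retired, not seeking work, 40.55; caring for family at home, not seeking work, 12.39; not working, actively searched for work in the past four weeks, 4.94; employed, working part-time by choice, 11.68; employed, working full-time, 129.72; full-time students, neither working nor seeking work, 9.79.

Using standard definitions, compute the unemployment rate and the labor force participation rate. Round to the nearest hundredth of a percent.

Unemployment rate ≈ 3.32%; labor force participation rate ≈ 68.08%.

Employed = 2.61 + 11.68 + 129.72 = 144.01 million (anyone who worked, including part-time for economic reasons, counts as employed).
Unemployed = 4.94 million.
Labor force = 144.01 + 4.94 = 148.95 million.
Not in labor force = 7.11 + 40.55 + 12.39 + 9.79 = 69.84 million (those not working and not actively searching are outside the labor force).
Civilian working-age population = 148.95 + 69.84 = 218.79 million.
Unemployment rate = 4.94 / 148.95 = 3.32%.
Labor force participation rate = 148.95 / 218.79 = 68.08%.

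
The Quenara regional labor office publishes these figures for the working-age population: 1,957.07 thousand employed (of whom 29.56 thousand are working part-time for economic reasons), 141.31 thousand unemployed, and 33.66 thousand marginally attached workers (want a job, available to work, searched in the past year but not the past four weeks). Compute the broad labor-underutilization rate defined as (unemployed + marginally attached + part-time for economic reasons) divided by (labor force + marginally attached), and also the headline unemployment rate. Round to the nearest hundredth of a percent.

Broad underutilization rate ≈ 9.59%; headline unemployment rate ≈ 6.73%.

Labor force = 1,957.07 + 141.31 = 2,098.38 thousand.
Numerator = 141.31 + 33.66 + 29.56 = 204.53 thousand.
Denominator = 2,098.38 + 33.66 = 2,132.04 thousand.
Broad rate = 204.53 / 2,132.04 = 9.59%.
Headline unemployment rate = 141.31 / 2,098.38 = 6.73%.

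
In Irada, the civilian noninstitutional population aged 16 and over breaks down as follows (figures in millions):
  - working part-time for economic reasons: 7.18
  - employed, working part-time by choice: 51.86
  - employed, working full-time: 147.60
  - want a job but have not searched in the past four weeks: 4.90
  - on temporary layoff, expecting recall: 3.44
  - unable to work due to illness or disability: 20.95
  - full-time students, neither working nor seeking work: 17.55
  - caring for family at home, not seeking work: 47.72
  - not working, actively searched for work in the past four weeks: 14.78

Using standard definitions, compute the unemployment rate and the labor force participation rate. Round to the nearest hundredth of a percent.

Employed = 7.18 + 51.86 + 147.60 = 206.64 million (anyone who worked, including part-time for economic reasons, counts as employed).
Unemployed = 3.44 + 14.78 = 18.22 million (jobless and actively searching, or on temporary layoff).
Labor force = 206.64 + 18.22 = 224.86 million.
Not in labor force = 4.90 + 20.95 + 17.55 + 47.72 = 91.12 million (those not working and not actively searching are outside the labor force — including those who want a job but have given up searching).
Civilian working-age population = 224.86 + 91.12 = 315.98 million.
Unemployment rate = 18.22 / 224.86 = 8.10%.
Labor force participation rate = 224.86 / 315.98 = 71.16%.

Unemployment rate ≈ 8.10%; labor force participation rate ≈ 71.16%.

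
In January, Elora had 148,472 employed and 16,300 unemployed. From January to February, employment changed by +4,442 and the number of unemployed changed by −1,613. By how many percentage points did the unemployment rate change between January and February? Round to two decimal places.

January: labor force = 148,472 + 16,300 = 164,772; u = 16,300/164,772 = 9.89%.
February: labor force = 152,914 + 14,687 = 167,601; u = 14,687/167,601 = 8.76%.
Change = 8.76% − 9.89% = −1.13 pp.

The unemployment rate changed by −1.13 percentage points.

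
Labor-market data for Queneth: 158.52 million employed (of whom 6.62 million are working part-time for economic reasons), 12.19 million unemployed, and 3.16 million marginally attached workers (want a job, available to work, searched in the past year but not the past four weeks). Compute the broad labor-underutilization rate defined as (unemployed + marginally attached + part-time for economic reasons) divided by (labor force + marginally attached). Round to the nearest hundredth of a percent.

Labor force = 158.52 + 12.19 = 170.71 million.
Numerator = 12.19 + 3.16 + 6.62 = 21.97 million.
Denominator = 170.71 + 3.16 = 173.87 million.
Broad rate = 21.97 / 173.87 = 12.64%.

Broad underutilization rate ≈ 12.64%.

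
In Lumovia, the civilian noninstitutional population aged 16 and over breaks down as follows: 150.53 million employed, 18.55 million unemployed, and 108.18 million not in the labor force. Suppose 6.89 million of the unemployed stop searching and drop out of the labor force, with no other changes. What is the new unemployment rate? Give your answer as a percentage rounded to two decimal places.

Initially, labor force = 150.53 + 18.55 = 169.08 million, so u = 18.55/169.08 = 10.97%.
After the change, unemployed and labor force both fall by 6.89 → E = 150.53, U = 11.66, labor force = 162.19 million.
New unemployment rate = 11.66 / 162.19 = 7.19%.

New unemployment rate ≈ 7.19%.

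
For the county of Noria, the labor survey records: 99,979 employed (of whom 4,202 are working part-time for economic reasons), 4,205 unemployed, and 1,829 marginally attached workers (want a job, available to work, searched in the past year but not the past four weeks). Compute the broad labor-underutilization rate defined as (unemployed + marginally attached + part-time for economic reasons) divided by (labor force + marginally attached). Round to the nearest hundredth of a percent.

Broad underutilization rate ≈ 9.66%.

Labor force = 99,979 + 4,205 = 104,184.
Numerator = 4,205 + 1,829 + 4,202 = 10,236.
Denominator = 104,184 + 1,829 = 106,013.
Broad rate = 10,236 / 106,013 = 9.66%.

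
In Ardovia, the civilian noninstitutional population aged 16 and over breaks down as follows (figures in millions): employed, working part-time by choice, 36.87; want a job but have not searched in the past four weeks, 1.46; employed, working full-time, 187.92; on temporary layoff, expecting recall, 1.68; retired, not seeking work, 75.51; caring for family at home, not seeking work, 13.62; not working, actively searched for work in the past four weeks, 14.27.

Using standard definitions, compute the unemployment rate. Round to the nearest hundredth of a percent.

Unemployment rate ≈ 6.63%.

Employed = 36.87 + 187.92 = 224.79 million.
Unemployed = 1.68 + 14.27 = 15.95 million (jobless and actively searching, or on temporary layoff).
Labor force = 224.79 + 15.95 = 240.74 million.
Unemployment rate = 15.95 / 240.74 = 6.63%.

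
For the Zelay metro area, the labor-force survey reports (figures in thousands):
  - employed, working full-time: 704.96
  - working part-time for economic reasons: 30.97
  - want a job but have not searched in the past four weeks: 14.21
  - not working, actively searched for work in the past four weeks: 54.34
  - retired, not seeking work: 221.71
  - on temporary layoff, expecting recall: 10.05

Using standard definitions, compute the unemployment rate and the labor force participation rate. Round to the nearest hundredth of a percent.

Employed = 704.96 + 30.97 = 735.93 thousand (anyone who worked, including part-time for economic reasons, counts as employed).
Unemployed = 54.34 + 10.05 = 64.39 thousand (jobless and actively searching, or on temporary layoff).
Labor force = 735.93 + 64.39 = 800.32 thousand.
Not in labor force = 14.21 + 221.71 = 235.92 thousand (those not working and not actively searching are outside the labor force — including those who want a job but have given up searching).
Civilian working-age population = 800.32 + 235.92 = 1,036.24 thousand.
Unemployment rate = 64.39 / 800.32 = 8.05%.
Labor force participation rate = 800.32 / 1,036.24 = 77.23%.

Unemployment rate ≈ 8.05%; labor force participation rate ≈ 77.23%.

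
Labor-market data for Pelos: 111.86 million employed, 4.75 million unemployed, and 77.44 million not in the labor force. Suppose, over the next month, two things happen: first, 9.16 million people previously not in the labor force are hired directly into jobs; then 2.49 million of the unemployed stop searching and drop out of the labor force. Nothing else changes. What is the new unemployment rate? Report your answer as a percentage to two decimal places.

New unemployment rate ≈ 1.83%.

Initially, labor force = 111.86 + 4.75 = 116.61 million, so u = 4.75/116.61 = 4.07%.
After the first change, employed and labor force both rise by 9.16; unemployed unchanged → E = 121.02, U = 4.75, labor force = 125.77 million.
After the second change, unemployed and labor force both fall by 2.49 → E = 121.02, U = 2.26, labor force = 123.28 million.
New unemployment rate = 2.26 / 123.28 = 1.83%.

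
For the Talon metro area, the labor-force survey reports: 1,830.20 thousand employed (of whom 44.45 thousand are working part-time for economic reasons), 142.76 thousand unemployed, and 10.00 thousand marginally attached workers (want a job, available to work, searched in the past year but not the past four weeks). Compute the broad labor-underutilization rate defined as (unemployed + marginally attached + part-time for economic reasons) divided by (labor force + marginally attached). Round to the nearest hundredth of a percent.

Broad underutilization rate ≈ 9.95%.

Labor force = 1,830.20 + 142.76 = 1,972.96 thousand.
Numerator = 142.76 + 10.00 + 44.45 = 197.21 thousand.
Denominator = 1,972.96 + 10.00 = 1,982.96 thousand.
Broad rate = 197.21 / 1,982.96 = 9.95%.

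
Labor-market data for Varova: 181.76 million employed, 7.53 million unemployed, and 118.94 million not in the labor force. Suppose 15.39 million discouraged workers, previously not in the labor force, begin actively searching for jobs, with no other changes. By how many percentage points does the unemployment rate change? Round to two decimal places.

The unemployment rate changes by +7.22 percentage points.

Initially, labor force = 181.76 + 7.53 = 189.29 million, so u = 7.53/189.29 = 3.98%.
After the change, unemployed and labor force both rise by 15.39 → E = 181.76, U = 22.92, labor force = 204.68 million.
New unemployment rate = 22.92 / 204.68 = 11.20%.
Change = 11.20% − 3.98% = +7.22 percentage points.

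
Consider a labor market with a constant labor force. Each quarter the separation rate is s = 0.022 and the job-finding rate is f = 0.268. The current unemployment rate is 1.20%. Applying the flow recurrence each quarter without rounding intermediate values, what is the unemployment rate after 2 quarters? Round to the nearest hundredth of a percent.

Unemployment rate after two quarters ≈ 4.37%.

With a fixed labor force, u_{t+1} = u_t + s·(1−u_t) − f·u_t = u_t·(1−s−f) + s.
Here 1−s−f = 0.710 and s = 0.022.
u_1 = 0.012000 × 0.710 + 0.022 = 0.030520.
u_2 = 0.030520 × 0.710 + 0.022 = 0.043669.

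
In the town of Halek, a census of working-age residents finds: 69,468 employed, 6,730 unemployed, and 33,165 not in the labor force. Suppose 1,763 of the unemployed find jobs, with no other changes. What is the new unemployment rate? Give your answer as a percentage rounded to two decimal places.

New unemployment rate ≈ 6.52%.

Initially, labor force = 69,468 + 6,730 = 76,198, so u = 6,730/76,198 = 8.83%.
After the change, unemployed falls and employed rises by 1,763; labor force unchanged → E = 71,231, U = 4,967, labor force = 76,198.
New unemployment rate = 4,967 / 76,198 = 6.52%.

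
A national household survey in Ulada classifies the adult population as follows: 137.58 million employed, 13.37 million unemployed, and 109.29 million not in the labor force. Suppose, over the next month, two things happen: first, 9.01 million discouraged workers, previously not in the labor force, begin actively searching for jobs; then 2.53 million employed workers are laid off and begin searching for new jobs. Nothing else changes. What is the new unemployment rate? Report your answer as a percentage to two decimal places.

Initially, labor force = 137.58 + 13.37 = 150.95 million, so u = 13.37/150.95 = 8.86%.
After the first change, unemployed and labor force both rise by 9.01 → E = 137.58, U = 22.38, labor force = 159.96 million.
After the second change, employed falls and unemployed rises by 2.53; labor force unchanged → E = 135.05, U = 24.91, labor force = 159.96 million.
New unemployment rate = 24.91 / 159.96 = 15.57%.

New unemployment rate ≈ 15.57%.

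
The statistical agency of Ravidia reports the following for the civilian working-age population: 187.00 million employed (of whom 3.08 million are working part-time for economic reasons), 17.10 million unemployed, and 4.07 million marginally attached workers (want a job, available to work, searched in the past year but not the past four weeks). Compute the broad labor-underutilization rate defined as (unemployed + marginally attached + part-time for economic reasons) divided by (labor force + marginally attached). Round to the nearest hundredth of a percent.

Labor force = 187.00 + 17.10 = 204.10 million.
Numerator = 17.10 + 4.07 + 3.08 = 24.25 million.
Denominator = 204.10 + 4.07 = 208.17 million.
Broad rate = 24.25 / 208.17 = 11.65%.

Broad underutilization rate ≈ 11.65%.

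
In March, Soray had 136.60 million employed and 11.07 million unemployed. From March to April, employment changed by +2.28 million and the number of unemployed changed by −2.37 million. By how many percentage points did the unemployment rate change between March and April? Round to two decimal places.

March: labor force = 136.60 + 11.07 = 147.67; u = 11.07/147.67 = 7.50%.
April: labor force = 138.88 + 8.70 = 147.58; u = 8.70/147.58 = 5.90%.
Change = 5.90% − 7.50% = −1.60 pp.

The unemployment rate changed by −1.60 percentage points.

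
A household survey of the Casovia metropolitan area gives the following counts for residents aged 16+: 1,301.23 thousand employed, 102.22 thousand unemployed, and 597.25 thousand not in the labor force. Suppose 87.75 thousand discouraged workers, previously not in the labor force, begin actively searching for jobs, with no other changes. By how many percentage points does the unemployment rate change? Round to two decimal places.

Initially, labor force = 1,301.23 + 102.22 = 1,403.45 thousand, so u = 102.22/1,403.45 = 7.28%.
After the change, unemployed and labor force both rise by 87.75 → E = 1,301.23, U = 189.97, labor force = 1,491.20 thousand.
New unemployment rate = 189.97 / 1,491.20 = 12.74%.
Change = 12.74% − 7.28% = +5.46 percentage points.

The unemployment rate changes by +5.46 percentage points.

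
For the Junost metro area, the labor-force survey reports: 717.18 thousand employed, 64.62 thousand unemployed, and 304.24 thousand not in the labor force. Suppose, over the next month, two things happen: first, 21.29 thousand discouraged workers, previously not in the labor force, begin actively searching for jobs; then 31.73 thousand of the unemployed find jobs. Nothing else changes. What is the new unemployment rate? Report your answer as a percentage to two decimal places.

Initially, labor force = 717.18 + 64.62 = 781.80 thousand, so u = 64.62/781.80 = 8.27%.
After the first change, unemployed and labor force both rise by 21.29 → E = 717.18, U = 85.91, labor force = 803.09 thousand.
After the second change, unemployed falls and employed rises by 31.73; labor force unchanged → E = 748.91, U = 54.18, labor force = 803.09 thousand.
New unemployment rate = 54.18 / 803.09 = 6.75%.

New unemployment rate ≈ 6.75%.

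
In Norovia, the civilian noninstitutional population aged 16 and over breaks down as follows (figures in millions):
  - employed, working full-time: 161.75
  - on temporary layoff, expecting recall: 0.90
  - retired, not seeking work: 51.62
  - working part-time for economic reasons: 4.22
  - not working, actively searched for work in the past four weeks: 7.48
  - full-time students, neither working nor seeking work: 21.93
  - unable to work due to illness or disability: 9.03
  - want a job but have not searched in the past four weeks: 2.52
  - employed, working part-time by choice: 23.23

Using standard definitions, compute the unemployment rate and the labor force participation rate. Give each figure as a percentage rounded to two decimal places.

Unemployment rate ≈ 4.24%; labor force participation rate ≈ 69.90%.

Employed = 161.75 + 4.22 + 23.23 = 189.20 million (anyone who worked, including part-time for economic reasons, counts as employed).
Unemployed = 0.90 + 7.48 = 8.38 million (jobless and actively searching, or on temporary layoff).
Labor force = 189.20 + 8.38 = 197.58 million.
Not in labor force = 51.62 + 21.93 + 9.03 + 2.52 = 85.10 million (those not working and not actively searching are outside the labor force — including those who want a job but have given up searching).
Civilian working-age population = 197.58 + 85.10 = 282.68 million.
Unemployment rate = 8.38 / 197.58 = 4.24%.
Labor force participation rate = 197.58 / 282.68 = 69.90%.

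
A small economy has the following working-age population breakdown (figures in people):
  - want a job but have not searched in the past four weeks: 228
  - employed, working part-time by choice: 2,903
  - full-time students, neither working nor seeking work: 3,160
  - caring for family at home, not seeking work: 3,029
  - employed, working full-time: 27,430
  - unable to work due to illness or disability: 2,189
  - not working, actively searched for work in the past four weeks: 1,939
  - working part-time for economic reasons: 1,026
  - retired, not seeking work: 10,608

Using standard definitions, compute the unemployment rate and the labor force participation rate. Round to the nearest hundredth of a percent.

Unemployment rate ≈ 5.82%; labor force participation rate ≈ 63.41%.

Employed = 2,903 + 27,430 + 1,026 = 31,359 (anyone who worked, including part-time for economic reasons, counts as employed).
Unemployed = 1,939.
Labor force = 31,359 + 1,939 = 33,298.
Not in labor force = 228 + 3,160 + 3,029 + 2,189 + 10,608 = 19,214 (those not working and not actively searching are outside the labor force — including those who want a job but have given up searching).
Civilian working-age population = 33,298 + 19,214 = 52,512.
Unemployment rate = 1,939 / 33,298 = 5.82%.
Labor force participation rate = 33,298 / 52,512 = 63.41%.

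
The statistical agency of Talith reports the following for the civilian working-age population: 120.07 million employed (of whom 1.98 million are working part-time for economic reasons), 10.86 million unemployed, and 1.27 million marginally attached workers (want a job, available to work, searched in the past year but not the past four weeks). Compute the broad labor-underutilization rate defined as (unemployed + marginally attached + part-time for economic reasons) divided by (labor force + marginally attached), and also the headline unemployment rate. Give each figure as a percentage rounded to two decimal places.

Labor force = 120.07 + 10.86 = 130.93 million.
Numerator = 10.86 + 1.27 + 1.98 = 14.11 million.
Denominator = 130.93 + 1.27 = 132.20 million.
Broad rate = 14.11 / 132.20 = 10.67%.
Headline unemployment rate = 10.86 / 130.93 = 8.29%.

Broad underutilization rate ≈ 10.67%; headline unemployment rate ≈ 8.29%.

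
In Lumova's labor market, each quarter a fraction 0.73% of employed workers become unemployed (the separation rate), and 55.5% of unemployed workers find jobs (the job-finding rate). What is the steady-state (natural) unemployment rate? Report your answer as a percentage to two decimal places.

Steady-state unemployment rate ≈ 1.30%.

At steady state the flows balance: s·E = f·U, so U/(E+U) = s/(s+f).
u* = 0.73 / (0.73 + 55.5) = 0.73 / 56.23 = 1.30%.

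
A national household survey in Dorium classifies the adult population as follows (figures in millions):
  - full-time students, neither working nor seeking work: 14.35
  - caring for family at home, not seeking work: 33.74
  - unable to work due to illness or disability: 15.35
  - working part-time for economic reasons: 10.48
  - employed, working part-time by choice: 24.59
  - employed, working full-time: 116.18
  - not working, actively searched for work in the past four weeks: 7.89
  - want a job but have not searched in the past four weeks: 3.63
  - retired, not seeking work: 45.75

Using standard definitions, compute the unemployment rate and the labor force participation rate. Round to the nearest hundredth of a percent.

Unemployment rate ≈ 4.96%; labor force participation rate ≈ 58.52%.

Employed = 10.48 + 24.59 + 116.18 = 151.25 million (anyone who worked, including part-time for economic reasons, counts as employed).
Unemployed = 7.89 million.
Labor force = 151.25 + 7.89 = 159.14 million.
Not in labor force = 14.35 + 33.74 + 15.35 + 3.63 + 45.75 = 112.82 million (those not working and not actively searching are outside the labor force — including those who want a job but have given up searching).
Civilian working-age population = 159.14 + 112.82 = 271.96 million.
Unemployment rate = 7.89 / 159.14 = 4.96%.
Labor force participation rate = 159.14 / 271.96 = 58.52%.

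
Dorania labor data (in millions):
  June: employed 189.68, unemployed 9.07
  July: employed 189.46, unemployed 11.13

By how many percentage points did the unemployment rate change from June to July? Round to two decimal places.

June: labor force = 189.68 + 9.07 = 198.75; u = 9.07/198.75 = 4.56%.
July: labor force = 189.46 + 11.13 = 200.59; u = 11.13/200.59 = 5.55%.
Change = 5.55% − 4.56% = +0.99 pp.

The unemployment rate changed by +0.99 percentage points.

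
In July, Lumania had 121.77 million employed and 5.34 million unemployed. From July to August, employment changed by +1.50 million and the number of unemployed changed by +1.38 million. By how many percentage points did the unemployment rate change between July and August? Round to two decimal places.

The unemployment rate changed by +0.97 percentage points.

July: labor force = 121.77 + 5.34 = 127.11; u = 5.34/127.11 = 4.20%.
August: labor force = 123.27 + 6.72 = 129.99; u = 6.72/129.99 = 5.17%.
Change = 5.17% − 4.20% = +0.97 pp.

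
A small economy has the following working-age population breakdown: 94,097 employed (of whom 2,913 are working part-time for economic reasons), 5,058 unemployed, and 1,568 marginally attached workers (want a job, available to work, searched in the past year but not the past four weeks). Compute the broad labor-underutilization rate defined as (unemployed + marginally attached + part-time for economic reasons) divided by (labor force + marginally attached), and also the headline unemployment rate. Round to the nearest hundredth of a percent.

Broad underutilization rate ≈ 9.47%; headline unemployment rate ≈ 5.10%.

Labor force = 94,097 + 5,058 = 99,155.
Numerator = 5,058 + 1,568 + 2,913 = 9,539.
Denominator = 99,155 + 1,568 = 100,723.
Broad rate = 9,539 / 100,723 = 9.47%.
Headline unemployment rate = 5,058 / 99,155 = 5.10%.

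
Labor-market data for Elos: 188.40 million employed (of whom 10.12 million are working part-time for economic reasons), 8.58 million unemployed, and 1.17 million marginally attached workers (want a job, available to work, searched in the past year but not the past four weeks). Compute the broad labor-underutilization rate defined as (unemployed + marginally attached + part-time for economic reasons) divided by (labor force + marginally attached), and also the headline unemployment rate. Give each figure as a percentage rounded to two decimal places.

Labor force = 188.40 + 8.58 = 196.98 million.
Numerator = 8.58 + 1.17 + 10.12 = 19.87 million.
Denominator = 196.98 + 1.17 = 198.15 million.
Broad rate = 19.87 / 198.15 = 10.03%.
Headline unemployment rate = 8.58 / 196.98 = 4.36%.

Broad underutilization rate ≈ 10.03%; headline unemployment rate ≈ 4.36%.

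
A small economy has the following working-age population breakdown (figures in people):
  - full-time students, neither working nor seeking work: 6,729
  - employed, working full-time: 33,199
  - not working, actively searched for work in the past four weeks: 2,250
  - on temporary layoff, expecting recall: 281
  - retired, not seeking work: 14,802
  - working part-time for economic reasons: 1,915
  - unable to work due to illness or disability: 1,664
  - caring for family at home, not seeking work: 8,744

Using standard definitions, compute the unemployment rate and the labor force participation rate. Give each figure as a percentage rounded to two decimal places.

Unemployment rate ≈ 6.72%; labor force participation rate ≈ 54.10%.

Employed = 33,199 + 1,915 = 35,114 (anyone who worked, including part-time for economic reasons, counts as employed).
Unemployed = 2,250 + 281 = 2,531 (jobless and actively searching, or on temporary layoff).
Labor force = 35,114 + 2,531 = 37,645.
Not in labor force = 6,729 + 14,802 + 1,664 + 8,744 = 31,939 (those not working and not actively searching are outside the labor force).
Civilian working-age population = 37,645 + 31,939 = 69,584.
Unemployment rate = 2,531 / 37,645 = 6.72%.
Labor force participation rate = 37,645 / 69,584 = 54.10%.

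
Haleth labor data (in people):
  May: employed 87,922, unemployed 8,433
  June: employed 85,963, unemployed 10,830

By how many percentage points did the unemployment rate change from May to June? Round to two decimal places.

May: labor force = 87,922 + 8,433 = 96,355; u = 8,433/96,355 = 8.75%.
June: labor force = 85,963 + 10,830 = 96,793; u = 10,830/96,793 = 11.19%.
Change = 11.19% − 8.75% = +2.44 pp.

The unemployment rate changed by +2.44 percentage points.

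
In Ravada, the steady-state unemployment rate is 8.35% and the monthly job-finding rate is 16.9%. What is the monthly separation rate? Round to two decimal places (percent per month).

Separation rate ≈ 1.54% per month.

From u* = s/(s+f): s = u·f/(1−u).
s = 0.0835 × 16.9 / (1 − 0.0835) = 1.4111 / 0.9165 ≈ 1.54% per month.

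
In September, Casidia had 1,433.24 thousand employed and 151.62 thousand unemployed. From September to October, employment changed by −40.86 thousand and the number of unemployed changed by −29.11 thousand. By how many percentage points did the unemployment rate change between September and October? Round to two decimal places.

The unemployment rate changed by −1.48 percentage points.

September: labor force = 1,433.24 + 151.62 = 1,584.86; u = 151.62/1,584.86 = 9.57%.
October: labor force = 1,392.38 + 122.51 = 1,514.89; u = 122.51/1,514.89 = 8.09%.
Change = 8.09% − 9.57% = −1.48 pp.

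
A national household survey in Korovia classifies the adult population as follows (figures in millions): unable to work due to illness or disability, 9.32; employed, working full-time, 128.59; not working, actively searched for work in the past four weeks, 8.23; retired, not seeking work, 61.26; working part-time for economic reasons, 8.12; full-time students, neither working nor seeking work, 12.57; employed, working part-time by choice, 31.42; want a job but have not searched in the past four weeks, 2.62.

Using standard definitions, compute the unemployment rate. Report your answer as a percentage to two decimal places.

Employed = 128.59 + 8.12 + 31.42 = 168.13 million (anyone who worked, including part-time for economic reasons, counts as employed).
Unemployed = 8.23 million.
Labor force = 168.13 + 8.23 = 176.36 million.
Unemployment rate = 8.23 / 176.36 = 4.67%.

Unemployment rate ≈ 4.67%.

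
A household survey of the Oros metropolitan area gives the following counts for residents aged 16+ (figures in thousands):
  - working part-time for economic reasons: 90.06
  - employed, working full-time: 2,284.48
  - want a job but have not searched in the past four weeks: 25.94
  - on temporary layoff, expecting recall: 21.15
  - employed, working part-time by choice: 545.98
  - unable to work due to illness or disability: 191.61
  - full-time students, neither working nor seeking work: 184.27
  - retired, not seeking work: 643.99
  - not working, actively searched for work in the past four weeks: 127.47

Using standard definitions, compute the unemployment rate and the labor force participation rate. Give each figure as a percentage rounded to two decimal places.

Unemployment rate ≈ 4.84%; labor force participation rate ≈ 74.59%.

Employed = 90.06 + 2,284.48 + 545.98 = 2,920.52 thousand (anyone who worked, including part-time for economic reasons, counts as employed).
Unemployed = 21.15 + 127.47 = 148.62 thousand (jobless and actively searching, or on temporary layoff).
Labor force = 2,920.52 + 148.62 = 3,069.14 thousand.
Not in labor force = 25.94 + 191.61 + 184.27 + 643.99 = 1,045.81 thousand (those not working and not actively searching are outside the labor force — including those who want a job but have given up searching).
Civilian working-age population = 3,069.14 + 1,045.81 = 4,114.95 thousand.
Unemployment rate = 148.62 / 3,069.14 = 4.84%.
Labor force participation rate = 3,069.14 / 4,114.95 = 74.59%.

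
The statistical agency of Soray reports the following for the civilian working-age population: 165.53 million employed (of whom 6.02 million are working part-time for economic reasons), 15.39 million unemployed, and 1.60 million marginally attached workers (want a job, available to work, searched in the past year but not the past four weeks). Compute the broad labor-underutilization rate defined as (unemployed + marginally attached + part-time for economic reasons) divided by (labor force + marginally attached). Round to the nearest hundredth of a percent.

Broad underutilization rate ≈ 12.61%.

Labor force = 165.53 + 15.39 = 180.92 million.
Numerator = 15.39 + 1.60 + 6.02 = 23.01 million.
Denominator = 180.92 + 1.60 = 182.52 million.
Broad rate = 23.01 / 182.52 = 12.61%.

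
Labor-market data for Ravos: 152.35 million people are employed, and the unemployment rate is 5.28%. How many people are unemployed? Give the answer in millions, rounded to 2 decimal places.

Let U be the number unemployed. The labor force is E + U, and U/(E+U) = 0.0528.
So U = 0.0528 × 152.35 / (1 − 0.0528) = 8.0441 / 0.9472 ≈ 8.49 million.

About 8.49 million are unemployed.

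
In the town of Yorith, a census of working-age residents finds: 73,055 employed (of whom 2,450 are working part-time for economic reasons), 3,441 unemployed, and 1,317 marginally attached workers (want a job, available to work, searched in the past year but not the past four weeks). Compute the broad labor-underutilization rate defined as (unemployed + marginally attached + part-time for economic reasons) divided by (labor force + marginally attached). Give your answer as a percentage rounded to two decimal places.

Broad underutilization rate ≈ 9.26%.

Labor force = 73,055 + 3,441 = 76,496.
Numerator = 3,441 + 1,317 + 2,450 = 7,208.
Denominator = 76,496 + 1,317 = 77,813.
Broad rate = 7,208 / 77,813 = 9.26%.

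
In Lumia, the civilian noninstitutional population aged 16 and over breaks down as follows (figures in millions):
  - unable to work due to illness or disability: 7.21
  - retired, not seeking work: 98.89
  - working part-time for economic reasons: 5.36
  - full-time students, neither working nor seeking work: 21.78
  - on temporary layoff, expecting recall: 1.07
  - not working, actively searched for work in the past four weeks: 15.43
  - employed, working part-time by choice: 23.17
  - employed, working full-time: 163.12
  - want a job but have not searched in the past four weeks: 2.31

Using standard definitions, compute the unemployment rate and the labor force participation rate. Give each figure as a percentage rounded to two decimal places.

Unemployment rate ≈ 7.93%; labor force participation rate ≈ 61.52%.

Employed = 5.36 + 23.17 + 163.12 = 191.65 million (anyone who worked, including part-time for economic reasons, counts as employed).
Unemployed = 1.07 + 15.43 = 16.50 million (jobless and actively searching, or on temporary layoff).
Labor force = 191.65 + 16.50 = 208.15 million.
Not in labor force = 7.21 + 98.89 + 21.78 + 2.31 = 130.19 million (those not working and not actively searching are outside the labor force — including those who want a job but have given up searching).
Civilian working-age population = 208.15 + 130.19 = 338.34 million.
Unemployment rate = 16.50 / 208.15 = 7.93%.
Labor force participation rate = 208.15 / 338.34 = 61.52%.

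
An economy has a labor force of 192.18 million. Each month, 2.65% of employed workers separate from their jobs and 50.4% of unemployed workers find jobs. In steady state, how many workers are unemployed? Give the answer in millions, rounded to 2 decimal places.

Steady-state unemployment rate u* = s/(s+f) = 2.65/(2.65+50.4) = 0.049953.
Unemployed = u* × labor force = 0.049953 × 192.18 ≈ 9.60 million.

About 9.60 million are unemployed in steady state.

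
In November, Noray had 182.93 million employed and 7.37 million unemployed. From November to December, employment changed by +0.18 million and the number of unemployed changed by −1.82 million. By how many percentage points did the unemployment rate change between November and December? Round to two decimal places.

The unemployment rate changed by −0.93 percentage points.

November: labor force = 182.93 + 7.37 = 190.30; u = 7.37/190.30 = 3.87%.
December: labor force = 183.11 + 5.55 = 188.66; u = 5.55/188.66 = 2.94%.
Change = 2.94% − 3.87% = −0.93 pp.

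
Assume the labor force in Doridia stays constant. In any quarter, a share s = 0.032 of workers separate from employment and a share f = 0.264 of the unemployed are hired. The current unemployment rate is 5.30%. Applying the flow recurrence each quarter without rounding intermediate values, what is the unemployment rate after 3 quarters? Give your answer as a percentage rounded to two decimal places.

With a fixed labor force, u_{t+1} = u_t + s·(1−u_t) − f·u_t = u_t·(1−s−f) + s.
Here 1−s−f = 0.704 and s = 0.032.
u_1 = 0.053000 × 0.704 + 0.032 = 0.069312.
u_2 = 0.069312 × 0.704 + 0.032 = 0.080796.
u_3 = 0.080796 × 0.704 + 0.032 = 0.088880.

Unemployment rate after three quarters ≈ 8.89%.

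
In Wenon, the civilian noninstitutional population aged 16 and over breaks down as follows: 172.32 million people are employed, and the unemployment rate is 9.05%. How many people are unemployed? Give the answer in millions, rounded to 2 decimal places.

About 17.15 million are unemployed.

Let U be the number unemployed. The labor force is E + U, and U/(E+U) = 0.0905.
So U = 0.0905 × 172.32 / (1 − 0.0905) = 15.5950 / 0.9095 ≈ 17.15 million.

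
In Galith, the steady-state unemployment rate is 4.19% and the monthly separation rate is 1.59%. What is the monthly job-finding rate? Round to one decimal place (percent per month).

From u* = s/(s+f): f = s·(1−u)/u.
f = 1.59 × (1 − 0.0419) / 0.0419 = 1.5234 / 0.0419 ≈ 36.4% per month.

Job-finding rate ≈ 36.4% per month.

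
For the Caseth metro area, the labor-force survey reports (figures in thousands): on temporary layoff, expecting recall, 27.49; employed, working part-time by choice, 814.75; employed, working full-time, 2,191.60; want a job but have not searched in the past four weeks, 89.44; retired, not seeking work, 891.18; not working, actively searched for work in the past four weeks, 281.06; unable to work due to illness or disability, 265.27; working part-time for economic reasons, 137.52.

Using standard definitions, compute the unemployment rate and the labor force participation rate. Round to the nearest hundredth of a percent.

Unemployment rate ≈ 8.94%; labor force participation rate ≈ 73.48%.

Employed = 814.75 + 2,191.60 + 137.52 = 3,143.87 thousand (anyone who worked, including part-time for economic reasons, counts as employed).
Unemployed = 27.49 + 281.06 = 308.55 thousand (jobless and actively searching, or on temporary layoff).
Labor force = 3,143.87 + 308.55 = 3,452.42 thousand.
Not in labor force = 89.44 + 891.18 + 265.27 = 1,245.89 thousand (those not working and not actively searching are outside the labor force — including those who want a job but have given up searching).
Civilian working-age population = 3,452.42 + 1,245.89 = 4,698.31 thousand.
Unemployment rate = 308.55 / 3,452.42 = 8.94%.
Labor force participation rate = 3,452.42 / 4,698.31 = 73.48%.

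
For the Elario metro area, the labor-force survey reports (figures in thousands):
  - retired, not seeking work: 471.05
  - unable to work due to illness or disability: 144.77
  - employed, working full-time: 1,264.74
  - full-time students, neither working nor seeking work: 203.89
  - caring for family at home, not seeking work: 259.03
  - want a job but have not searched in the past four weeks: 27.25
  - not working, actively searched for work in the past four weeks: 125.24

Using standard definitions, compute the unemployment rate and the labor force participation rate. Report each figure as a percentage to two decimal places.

Unemployment rate ≈ 9.01%; labor force participation rate ≈ 55.69%.

Employed = 1,264.74 thousand.
Unemployed = 125.24 thousand.
Labor force = 1,264.74 + 125.24 = 1,389.98 thousand.
Not in labor force = 471.05 + 144.77 + 203.89 + 259.03 + 27.25 = 1,105.99 thousand (those not working and not actively searching are outside the labor force — including those who want a job but have given up searching).
Civilian working-age population = 1,389.98 + 1,105.99 = 2,495.97 thousand.
Unemployment rate = 125.24 / 1,389.98 = 9.01%.
Labor force participation rate = 1,389.98 / 2,495.97 = 55.69%.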